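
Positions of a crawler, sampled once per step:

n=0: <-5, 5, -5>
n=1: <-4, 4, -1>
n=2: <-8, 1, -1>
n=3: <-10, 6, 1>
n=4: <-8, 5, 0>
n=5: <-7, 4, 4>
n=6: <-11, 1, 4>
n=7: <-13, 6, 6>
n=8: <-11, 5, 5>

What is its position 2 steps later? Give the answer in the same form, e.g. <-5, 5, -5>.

<-14, 1, 9>

The moves between consecutive positions are <+1, -1, +4>, <-4, -3, +0>, <-2, +5, +2>, <+2, -1, -1>, <+1, -1, +4>, <-4, -3, +0>, <-2, +5, +2>, <+2, -1, -1>; they repeat the 4-cycle [<+1, -1, +4>, <-4, -3, +0>, <-2, +5, +2>, <+2, -1, -1>].
step 9: apply <+1, -1, +4> → <-10, 4, 9>
step 10: apply <-4, -3, +0> → <-14, 1, 9>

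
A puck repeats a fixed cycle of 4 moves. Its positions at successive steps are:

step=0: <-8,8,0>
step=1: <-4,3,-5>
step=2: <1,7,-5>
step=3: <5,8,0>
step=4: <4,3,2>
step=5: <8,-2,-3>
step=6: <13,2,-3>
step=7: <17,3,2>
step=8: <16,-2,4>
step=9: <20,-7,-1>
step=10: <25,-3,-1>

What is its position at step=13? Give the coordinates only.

<32,-12,1>

Step-to-step displacements: <+4,-5,-5>, <+5,+4,+0>, <+4,+1,+5>, <-1,-5,+2>, <+4,-5,-5>, <+5,+4,+0>, <+4,+1,+5>, <-1,-5,+2>, <+4,-5,-5>, <+5,+4,+0> — a repeating cycle of length 4.
step 11: apply <+4,+1,+5> → <29,-2,4>
step 12: apply <-1,-5,+2> → <28,-7,6>
step 13: apply <+4,-5,-5> → <32,-12,1>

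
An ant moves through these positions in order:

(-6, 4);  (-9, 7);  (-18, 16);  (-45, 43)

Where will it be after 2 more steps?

(-369, 367)

Consecutive displacements (-3, +3), (-9, +9), (-27, +27) scale by a factor of 3 each step.
step 4: (-45, 43) + (-81, +81) → (-126, 124)
step 5: (-126, 124) + (-243, +243) → (-369, 367)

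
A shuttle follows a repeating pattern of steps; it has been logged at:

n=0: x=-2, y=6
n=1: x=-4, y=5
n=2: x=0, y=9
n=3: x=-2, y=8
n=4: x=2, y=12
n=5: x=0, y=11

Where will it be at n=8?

x=6, y=18

The moves between consecutive positions are (-2, -1), (+4, +4), (-2, -1), (+4, +4), (-2, -1); they repeat the 2-cycle [(-2, -1), (+4, +4)].
step 6: apply (+4, +4) → x=4, y=15
step 7: apply (-2, -1) → x=2, y=14
step 8: apply (+4, +4) → x=6, y=18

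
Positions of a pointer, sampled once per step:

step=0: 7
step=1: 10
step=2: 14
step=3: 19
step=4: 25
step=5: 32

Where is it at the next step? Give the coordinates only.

First differences are +3, +4, +5, +6, +7; their common second difference is +1 (constant acceleration).
step 6: 32 + 8 → 40

40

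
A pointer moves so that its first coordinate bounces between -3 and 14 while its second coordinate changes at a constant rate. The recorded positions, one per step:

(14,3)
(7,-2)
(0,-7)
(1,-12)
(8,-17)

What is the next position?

(13,-22)

The first coordinate travels 7 per step and bounces off the walls at -3 and 14.
  step 5: 8 → 13
The second coordinate changes by -5 each step: at step 5 it is -22.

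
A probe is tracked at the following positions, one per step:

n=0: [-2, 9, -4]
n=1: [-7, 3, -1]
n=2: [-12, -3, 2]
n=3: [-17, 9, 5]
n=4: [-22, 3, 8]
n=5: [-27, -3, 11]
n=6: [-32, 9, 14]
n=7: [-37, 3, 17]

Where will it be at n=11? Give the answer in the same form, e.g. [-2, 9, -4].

[-57, -3, 29]

The first coordinate changes by -5 each step, so at step 11 it is -2 + 11·(-5) = -57.
The second coordinate repeats the cycle [9, 3, -3] with period 3; step 11 mod 3 = 2, giving -3.
The third coordinate changes by +3 each step, so at step 11 it is -4 + 11·(3) = 29.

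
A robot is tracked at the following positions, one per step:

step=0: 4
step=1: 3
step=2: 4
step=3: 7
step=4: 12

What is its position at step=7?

39

First differences are -1, +1, +3, +5; their common second difference is +2 (constant acceleration).
step 5: 12 + 7 → 19
step 6: 19 + 9 → 28
step 7: 28 + 11 → 39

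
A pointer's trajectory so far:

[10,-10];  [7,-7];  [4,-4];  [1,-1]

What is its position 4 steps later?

[-11,11]

Constant displacement of [-3,+3] per step.
step 4: [1,-1] + [-3,+3] → [-2,2]
step 5: [-2,2] + [-3,+3] → [-5,5]
step 6: [-5,5] + [-3,+3] → [-8,8]
step 7: [-8,8] + [-3,+3] → [-11,11]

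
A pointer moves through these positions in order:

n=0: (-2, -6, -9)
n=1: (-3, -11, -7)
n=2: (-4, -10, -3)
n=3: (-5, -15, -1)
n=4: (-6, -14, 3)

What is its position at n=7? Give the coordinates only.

(-9, -23, 11)

Differencing gives (-1, -5, +2), (-1, +1, +4), (-1, -5, +2), (-1, +1, +4). This is the pattern (-1, -5, +2), (-1, +1, +4) repeated.
step 5: apply (-1, -5, +2) → (-7, -19, 5)
step 6: apply (-1, +1, +4) → (-8, -18, 9)
step 7: apply (-1, -5, +2) → (-9, -23, 11)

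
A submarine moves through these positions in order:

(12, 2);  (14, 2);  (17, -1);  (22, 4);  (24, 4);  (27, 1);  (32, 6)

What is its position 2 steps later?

(37, 3)

Differencing gives (+2, +0), (+3, -3), (+5, +5), (+2, +0), (+3, -3), (+5, +5). This is the pattern (+2, +0), (+3, -3), (+5, +5) repeated.
step 7: apply (+2, +0) → (34, 6)
step 8: apply (+3, -3) → (37, 3)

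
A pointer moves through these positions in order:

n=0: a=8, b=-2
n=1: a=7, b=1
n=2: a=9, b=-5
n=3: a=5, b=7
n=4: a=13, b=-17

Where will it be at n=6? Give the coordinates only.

a=29, b=-65

Consecutive displacements (-1, +3), (+2, -6), (-4, +12), (+8, -24) scale by a factor of -2 each step.
step 5: a=13, b=-17 + (-16, +48) → a=-3, b=31
step 6: a=-3, b=31 + (+32, -96) → a=29, b=-65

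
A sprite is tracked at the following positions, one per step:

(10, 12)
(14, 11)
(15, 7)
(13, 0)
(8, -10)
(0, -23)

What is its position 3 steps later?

(-42, -80)

Taking differences between consecutive positions: (+4, -1), (+1, -4), (-2, -7), (-5, -10), (-8, -13). These grow by (-3, -3) each step.
step 6: (0, -23) + (-11, -16) → (-11, -39)
step 7: (-11, -39) + (-14, -19) → (-25, -58)
step 8: (-25, -58) + (-17, -22) → (-42, -80)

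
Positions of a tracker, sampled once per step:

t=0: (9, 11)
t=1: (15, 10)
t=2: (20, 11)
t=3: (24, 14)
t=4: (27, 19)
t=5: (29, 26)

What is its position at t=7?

First differences are (+6, -1), (+5, +1), (+4, +3), (+3, +5), (+2, +7); their common second difference is (-1, +2) (constant acceleration).
step 6: (29, 26) + (+1, +9) → (30, 35)
step 7: (30, 35) + (+0, +11) → (30, 46)

(30, 46)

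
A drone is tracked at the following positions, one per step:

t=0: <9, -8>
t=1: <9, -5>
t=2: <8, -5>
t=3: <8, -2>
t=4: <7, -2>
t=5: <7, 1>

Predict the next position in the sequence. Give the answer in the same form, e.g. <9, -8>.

<6, 1>

Differencing gives <+0, +3>, <-1, +0>, <+0, +3>, <-1, +0>, <+0, +3>. This is the pattern <+0, +3>, <-1, +0> repeated.
step 6: apply <-1, +0> → <6, 1>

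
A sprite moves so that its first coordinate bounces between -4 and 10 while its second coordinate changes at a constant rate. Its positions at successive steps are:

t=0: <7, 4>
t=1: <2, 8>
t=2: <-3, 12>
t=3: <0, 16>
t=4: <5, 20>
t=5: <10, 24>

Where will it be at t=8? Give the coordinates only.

<-3, 36>

The first coordinate reflects between -4 and 10, moving 5 per step.
  step 6: 10 → 5
  step 7: 5 → 0
  step 8: 0 → -3
The second coordinate changes by +4 each step: at step 8 it is 36.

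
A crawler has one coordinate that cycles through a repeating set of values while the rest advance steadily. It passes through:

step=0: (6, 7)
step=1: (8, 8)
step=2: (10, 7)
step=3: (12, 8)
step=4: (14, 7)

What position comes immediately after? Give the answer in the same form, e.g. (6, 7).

(16, 8)

First: linear, +2 per step → 16 at step 5.
Second: cycles through 7, 8 every 2 steps. Step 5 lands at position 1 of the cycle → 8.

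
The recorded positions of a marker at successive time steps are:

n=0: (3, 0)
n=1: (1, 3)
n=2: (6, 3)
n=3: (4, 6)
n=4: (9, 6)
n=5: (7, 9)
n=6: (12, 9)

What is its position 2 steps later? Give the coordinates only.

Step-to-step displacements: (-2, +3), (+5, +0), (-2, +3), (+5, +0), (-2, +3), (+5, +0) — a repeating cycle of length 2.
step 7: apply (-2, +3) → (10, 12)
step 8: apply (+5, +0) → (15, 12)

(15, 12)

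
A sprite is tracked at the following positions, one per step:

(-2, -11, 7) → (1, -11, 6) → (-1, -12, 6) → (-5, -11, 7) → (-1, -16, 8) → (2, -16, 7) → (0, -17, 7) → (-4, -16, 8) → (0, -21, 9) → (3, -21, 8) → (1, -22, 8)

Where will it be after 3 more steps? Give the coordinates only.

(4, -26, 9)

Step-to-step displacements: (+3, +0, -1), (-2, -1, +0), (-4, +1, +1), (+4, -5, +1), (+3, +0, -1), (-2, -1, +0), (-4, +1, +1), (+4, -5, +1), (+3, +0, -1), (-2, -1, +0) — a repeating cycle of length 4.
step 11: apply (-4, +1, +1) → (-3, -21, 9)
step 12: apply (+4, -5, +1) → (1, -26, 10)
step 13: apply (+3, +0, -1) → (4, -26, 9)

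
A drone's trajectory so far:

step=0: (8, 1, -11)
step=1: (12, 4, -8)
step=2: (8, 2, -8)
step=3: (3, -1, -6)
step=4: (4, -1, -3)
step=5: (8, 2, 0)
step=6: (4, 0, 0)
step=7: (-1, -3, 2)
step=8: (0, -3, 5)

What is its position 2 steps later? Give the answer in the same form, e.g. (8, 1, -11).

(0, -2, 8)

Differencing gives (+4, +3, +3), (-4, -2, +0), (-5, -3, +2), (+1, +0, +3), (+4, +3, +3), (-4, -2, +0), (-5, -3, +2), (+1, +0, +3). This is the pattern (+4, +3, +3), (-4, -2, +0), (-5, -3, +2), (+1, +0, +3) repeated.
step 9: apply (+4, +3, +3) → (4, 0, 8)
step 10: apply (-4, -2, +0) → (0, -2, 8)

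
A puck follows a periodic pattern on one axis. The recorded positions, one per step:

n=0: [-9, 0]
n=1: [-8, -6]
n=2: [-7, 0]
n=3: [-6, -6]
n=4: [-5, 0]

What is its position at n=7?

[-2, -6]

The first coordinate changes by +1 each step, so at step 7 it is -9 + 7·(1) = -2.
The second coordinate repeats the cycle [0, -6] with period 2; step 7 mod 2 = 1, giving -6.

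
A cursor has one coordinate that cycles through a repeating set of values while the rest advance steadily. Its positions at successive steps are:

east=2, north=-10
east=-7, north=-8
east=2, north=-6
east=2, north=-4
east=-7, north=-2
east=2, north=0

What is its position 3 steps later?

east=2, north=6

The east coordinate repeats the cycle [2, -7, 2] with period 3; step 8 mod 3 = 2, giving 2.
The north coordinate changes by +2 each step, so at step 8 it is -10 + 8·(2) = 6.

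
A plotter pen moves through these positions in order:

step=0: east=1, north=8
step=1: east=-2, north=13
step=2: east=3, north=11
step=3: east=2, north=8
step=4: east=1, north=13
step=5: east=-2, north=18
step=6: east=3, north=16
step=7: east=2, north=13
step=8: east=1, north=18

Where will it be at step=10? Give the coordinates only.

Step-to-step displacements: (-3,+5), (+5,-2), (-1,-3), (-1,+5), (-3,+5), (+5,-2), (-1,-3), (-1,+5) — a repeating cycle of length 4.
step 9: apply (-3,+5) → east=-2, north=23
step 10: apply (+5,-2) → east=3, north=21

east=3, north=21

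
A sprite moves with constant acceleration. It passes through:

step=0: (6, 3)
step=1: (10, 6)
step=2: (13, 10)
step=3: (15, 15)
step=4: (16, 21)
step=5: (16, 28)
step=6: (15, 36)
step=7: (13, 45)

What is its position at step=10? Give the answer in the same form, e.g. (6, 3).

Taking differences between consecutive positions: (+4, +3), (+3, +4), (+2, +5), (+1, +6), (+0, +7), (-1, +8), (-2, +9). These grow by (-1, +1) each step.
step 8: (13, 45) + (-3, +10) → (10, 55)
step 9: (10, 55) + (-4, +11) → (6, 66)
step 10: (6, 66) + (-5, +12) → (1, 78)

(1, 78)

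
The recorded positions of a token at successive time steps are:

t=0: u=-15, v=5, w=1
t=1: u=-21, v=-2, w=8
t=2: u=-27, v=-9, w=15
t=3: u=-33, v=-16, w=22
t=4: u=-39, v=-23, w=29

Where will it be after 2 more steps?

Each step adds (-6, -7, +7) to the position.
step 5: u=-39, v=-23, w=29 + (-6, -7, +7) → u=-45, v=-30, w=36
step 6: u=-45, v=-30, w=36 + (-6, -7, +7) → u=-51, v=-37, w=43

u=-51, v=-37, w=43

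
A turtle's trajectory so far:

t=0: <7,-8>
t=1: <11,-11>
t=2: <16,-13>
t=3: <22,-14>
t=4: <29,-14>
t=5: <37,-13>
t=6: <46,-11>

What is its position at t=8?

First differences are <+4,-3>, <+5,-2>, <+6,-1>, <+7,+0>, <+8,+1>, <+9,+2>; their common second difference is <+1,+1> (constant acceleration).
step 7: <46,-11> + <+10,+3> → <56,-8>
step 8: <56,-8> + <+11,+4> → <67,-4>

<67,-4>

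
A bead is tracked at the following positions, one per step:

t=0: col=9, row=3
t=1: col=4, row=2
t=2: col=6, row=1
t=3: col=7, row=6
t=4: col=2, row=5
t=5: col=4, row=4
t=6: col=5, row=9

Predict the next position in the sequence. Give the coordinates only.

col=0, row=8

Differencing gives (-5,-1), (+2,-1), (+1,+5), (-5,-1), (+2,-1), (+1,+5). This is the pattern (-5,-1), (+2,-1), (+1,+5) repeated.
step 7: apply (-5,-1) → col=0, row=8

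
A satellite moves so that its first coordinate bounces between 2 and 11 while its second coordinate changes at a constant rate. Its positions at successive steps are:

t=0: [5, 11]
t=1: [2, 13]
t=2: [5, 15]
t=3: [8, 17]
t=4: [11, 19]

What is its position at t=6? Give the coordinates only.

The first coordinate reflects between 2 and 11, moving 3 per step.
  step 5: 11 → 8
  step 6: 8 → 5
The second coordinate changes by +2 each step: at step 6 it is 23.

[5, 23]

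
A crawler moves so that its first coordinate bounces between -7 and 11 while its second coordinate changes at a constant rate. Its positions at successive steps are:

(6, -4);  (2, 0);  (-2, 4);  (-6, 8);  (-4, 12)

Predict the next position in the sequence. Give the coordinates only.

The first coordinate travels 4 per step and bounces off the walls at -7 and 11.
  step 5: -4 → 0
The second coordinate changes by +4 each step: at step 5 it is 16.

(0, 16)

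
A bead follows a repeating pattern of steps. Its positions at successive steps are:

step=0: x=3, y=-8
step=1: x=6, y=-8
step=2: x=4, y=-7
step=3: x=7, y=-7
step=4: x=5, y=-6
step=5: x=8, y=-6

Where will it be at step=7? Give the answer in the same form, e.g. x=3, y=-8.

x=9, y=-5

Step-to-step displacements: (+3, +0), (-2, +1), (+3, +0), (-2, +1), (+3, +0) — a repeating cycle of length 2.
step 6: apply (-2, +1) → x=6, y=-5
step 7: apply (+3, +0) → x=9, y=-5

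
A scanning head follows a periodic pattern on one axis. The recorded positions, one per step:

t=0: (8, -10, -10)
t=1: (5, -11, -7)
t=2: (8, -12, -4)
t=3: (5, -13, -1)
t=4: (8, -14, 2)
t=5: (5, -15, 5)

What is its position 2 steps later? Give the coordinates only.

(5, -17, 11)

The first coordinate repeats the cycle [8, 5] with period 2; step 7 mod 2 = 1, giving 5.
The second coordinate changes by -1 each step, so at step 7 it is -10 + 7·(-1) = -17.
The third coordinate changes by +3 each step, so at step 7 it is -10 + 7·(3) = 11.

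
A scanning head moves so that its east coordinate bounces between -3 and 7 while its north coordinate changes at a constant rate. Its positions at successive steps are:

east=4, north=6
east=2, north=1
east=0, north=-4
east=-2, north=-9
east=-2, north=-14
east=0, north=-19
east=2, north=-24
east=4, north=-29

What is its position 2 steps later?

The east coordinate reflects between -3 and 7, moving 2 per step.
  step 8: 4 → 6
  step 9: 6 → 6
The north coordinate changes by -5 each step: at step 9 it is -39.

east=6, north=-39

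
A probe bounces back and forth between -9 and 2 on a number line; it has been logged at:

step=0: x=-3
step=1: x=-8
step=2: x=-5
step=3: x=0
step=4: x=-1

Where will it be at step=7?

x=-2

The value travels 5 per step and bounces off the walls at -9 and 2.
  step 5: -1 → -6
  step 6: -6 → -7
  step 7: -7 → -2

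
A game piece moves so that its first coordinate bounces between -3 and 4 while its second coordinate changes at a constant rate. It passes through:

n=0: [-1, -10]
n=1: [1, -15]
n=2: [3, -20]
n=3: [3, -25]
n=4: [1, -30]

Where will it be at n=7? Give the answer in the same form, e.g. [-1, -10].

[-1, -45]

The first coordinate reflects between -3 and 4, moving 2 per step.
  step 5: 1 → -1
  step 6: -1 → -3
  step 7: -3 → -1
The second coordinate changes by -5 each step: at step 7 it is -45.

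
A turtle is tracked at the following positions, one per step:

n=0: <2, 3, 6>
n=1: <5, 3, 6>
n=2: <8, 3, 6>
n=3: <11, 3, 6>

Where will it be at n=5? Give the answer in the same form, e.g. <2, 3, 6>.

The position changes by <+3, +0, +0> every step.
step 4: <11, 3, 6> + <+3, +0, +0> → <14, 3, 6>
step 5: <14, 3, 6> + <+3, +0, +0> → <17, 3, 6>

<17, 3, 6>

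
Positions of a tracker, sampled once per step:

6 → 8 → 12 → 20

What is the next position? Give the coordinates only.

36

Consecutive displacements +2, +4, +8 scale by a factor of 2 each step.
step 4: 20 + 16 → 36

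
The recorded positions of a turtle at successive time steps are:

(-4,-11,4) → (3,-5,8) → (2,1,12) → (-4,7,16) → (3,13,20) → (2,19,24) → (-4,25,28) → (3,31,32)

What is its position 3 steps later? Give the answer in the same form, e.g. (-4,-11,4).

(3,49,44)

First: cycles through -4, 3, 2 every 3 steps. Step 10 lands at position 1 of the cycle → 3.
Second: linear, +6 per step → 49 at step 10.
Third: linear, +4 per step → 44 at step 10.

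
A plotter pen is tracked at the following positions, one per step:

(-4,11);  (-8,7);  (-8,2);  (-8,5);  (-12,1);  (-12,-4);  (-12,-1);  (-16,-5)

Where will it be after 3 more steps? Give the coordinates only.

Step-to-step displacements: (-4,-4), (+0,-5), (+0,+3), (-4,-4), (+0,-5), (+0,+3), (-4,-4) — a repeating cycle of length 3.
step 8: apply (+0,-5) → (-16,-10)
step 9: apply (+0,+3) → (-16,-7)
step 10: apply (-4,-4) → (-20,-11)

(-20,-11)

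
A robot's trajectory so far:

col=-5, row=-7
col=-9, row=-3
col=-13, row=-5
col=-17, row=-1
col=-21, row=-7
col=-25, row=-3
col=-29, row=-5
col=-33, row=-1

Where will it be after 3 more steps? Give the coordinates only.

Col: linear, -4 per step → -45 at step 10.
Row: cycles through -7, -3, -5, -1 every 4 steps. Step 10 lands at position 2 of the cycle → -5.

col=-45, row=-5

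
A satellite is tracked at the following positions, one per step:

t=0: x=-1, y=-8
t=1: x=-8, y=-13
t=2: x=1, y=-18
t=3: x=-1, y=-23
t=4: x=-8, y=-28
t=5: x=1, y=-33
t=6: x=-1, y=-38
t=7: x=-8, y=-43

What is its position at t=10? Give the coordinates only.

X: cycles through -1, -8, 1 every 3 steps. Step 10 lands at position 1 of the cycle → -8.
Y: linear, -5 per step → -58 at step 10.

x=-8, y=-58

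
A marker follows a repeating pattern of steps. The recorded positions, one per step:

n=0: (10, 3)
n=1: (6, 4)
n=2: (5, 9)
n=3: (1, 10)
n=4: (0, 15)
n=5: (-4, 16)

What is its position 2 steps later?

(-9, 22)

Step-to-step displacements: (-4, +1), (-1, +5), (-4, +1), (-1, +5), (-4, +1) — a repeating cycle of length 2.
step 6: apply (-1, +5) → (-5, 21)
step 7: apply (-4, +1) → (-9, 22)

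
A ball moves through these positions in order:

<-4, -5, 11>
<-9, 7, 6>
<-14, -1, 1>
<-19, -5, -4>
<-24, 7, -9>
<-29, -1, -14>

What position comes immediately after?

First: linear, -5 per step → -34 at step 6.
Second: cycles through -5, 7, -1 every 3 steps. Step 6 lands at position 0 of the cycle → -5.
Third: linear, -5 per step → -19 at step 6.

<-34, -5, -19>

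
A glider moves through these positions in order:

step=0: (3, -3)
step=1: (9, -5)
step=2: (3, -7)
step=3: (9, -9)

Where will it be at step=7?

(9, -17)

First: cycles through 3, 9 every 2 steps. Step 7 lands at position 1 of the cycle → 9.
Second: linear, -2 per step → -17 at step 7.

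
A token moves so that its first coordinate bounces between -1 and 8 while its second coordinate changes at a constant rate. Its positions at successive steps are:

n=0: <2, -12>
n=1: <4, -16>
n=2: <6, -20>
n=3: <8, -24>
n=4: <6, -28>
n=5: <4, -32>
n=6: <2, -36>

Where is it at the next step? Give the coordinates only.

<0, -40>

The first coordinate travels 2 per step and bounces off the walls at -1 and 8.
  step 7: 2 → 0
The second coordinate changes by -4 each step: at step 7 it is -40.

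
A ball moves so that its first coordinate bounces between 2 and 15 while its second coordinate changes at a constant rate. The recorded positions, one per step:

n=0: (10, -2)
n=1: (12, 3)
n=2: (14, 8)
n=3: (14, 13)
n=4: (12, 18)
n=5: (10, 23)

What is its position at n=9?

The first coordinate reflects between 2 and 15, moving 2 per step.
  step 6: 10 → 8
  step 7: 8 → 6
  step 8: 6 → 4
  step 9: 4 → 2
The second coordinate changes by +5 each step: at step 9 it is 43.

(2, 43)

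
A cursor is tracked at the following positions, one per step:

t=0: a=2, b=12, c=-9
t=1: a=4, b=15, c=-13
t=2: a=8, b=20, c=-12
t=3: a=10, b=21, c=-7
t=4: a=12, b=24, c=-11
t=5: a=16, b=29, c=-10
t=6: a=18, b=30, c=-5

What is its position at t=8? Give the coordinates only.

a=24, b=38, c=-8

The moves between consecutive positions are (+2,+3,-4), (+4,+5,+1), (+2,+1,+5), (+2,+3,-4), (+4,+5,+1), (+2,+1,+5); they repeat the 3-cycle [(+2,+3,-4), (+4,+5,+1), (+2,+1,+5)].
step 7: apply (+2,+3,-4) → a=20, b=33, c=-9
step 8: apply (+4,+5,+1) → a=24, b=38, c=-8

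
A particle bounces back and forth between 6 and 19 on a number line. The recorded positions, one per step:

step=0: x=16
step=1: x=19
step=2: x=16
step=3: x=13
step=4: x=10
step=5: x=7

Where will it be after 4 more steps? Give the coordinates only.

The value reflects between 6 and 19, moving 3 per step.
  step 6: 7 → 8
  step 7: 8 → 11
  step 8: 11 → 14
  step 9: 14 → 17

x=17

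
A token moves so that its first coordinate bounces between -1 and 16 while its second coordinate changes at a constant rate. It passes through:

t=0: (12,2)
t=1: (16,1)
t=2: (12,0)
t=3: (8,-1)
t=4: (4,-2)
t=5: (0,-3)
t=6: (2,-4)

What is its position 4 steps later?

The first coordinate travels 4 per step and bounces off the walls at -1 and 16.
  step 7: 2 → 6
  step 8: 6 → 10
  step 9: 10 → 14
  step 10: 14 → 14
The second coordinate changes by -1 each step: at step 10 it is -8.

(14,-8)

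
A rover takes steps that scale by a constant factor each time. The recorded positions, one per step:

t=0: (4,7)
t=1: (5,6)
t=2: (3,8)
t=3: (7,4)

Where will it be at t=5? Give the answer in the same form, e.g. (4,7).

(15,-4)

The jumps are (+1,-1), (-2,+2), (+4,-4) — a geometric progression with ratio -2.
step 4: (7,4) + (-8,+8) → (-1,12)
step 5: (-1,12) + (+16,-16) → (15,-4)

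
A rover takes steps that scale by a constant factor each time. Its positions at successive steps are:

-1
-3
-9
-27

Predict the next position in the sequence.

Consecutive displacements -2, -6, -18 scale by a factor of 3 each step.
step 4: -27 − 54 → -81

-81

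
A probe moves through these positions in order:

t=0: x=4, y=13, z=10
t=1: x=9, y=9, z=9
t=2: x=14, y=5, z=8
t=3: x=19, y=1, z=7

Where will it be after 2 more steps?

x=29, y=-7, z=5

Each step adds (+5, -4, -1) to the position.
step 4: x=19, y=1, z=7 + (+5, -4, -1) → x=24, y=-3, z=6
step 5: x=24, y=-3, z=6 + (+5, -4, -1) → x=29, y=-7, z=5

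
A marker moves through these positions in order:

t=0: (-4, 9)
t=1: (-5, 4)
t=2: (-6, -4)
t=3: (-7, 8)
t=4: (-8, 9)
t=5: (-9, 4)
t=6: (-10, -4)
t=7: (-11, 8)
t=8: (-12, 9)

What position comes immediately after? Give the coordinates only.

(-13, 4)

First: linear, -1 per step → -13 at step 9.
Second: cycles through 9, 4, -4, 8 every 4 steps. Step 9 lands at position 1 of the cycle → 4.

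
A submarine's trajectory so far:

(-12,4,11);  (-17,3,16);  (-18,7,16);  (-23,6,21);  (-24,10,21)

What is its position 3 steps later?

Step-to-step displacements: (-5,-1,+5), (-1,+4,+0), (-5,-1,+5), (-1,+4,+0) — a repeating cycle of length 2.
step 5: apply (-5,-1,+5) → (-29,9,26)
step 6: apply (-1,+4,+0) → (-30,13,26)
step 7: apply (-5,-1,+5) → (-35,12,31)

(-35,12,31)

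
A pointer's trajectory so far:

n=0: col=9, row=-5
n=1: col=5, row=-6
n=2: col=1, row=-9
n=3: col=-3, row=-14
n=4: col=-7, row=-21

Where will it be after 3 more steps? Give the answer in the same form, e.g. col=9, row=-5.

Successive displacements: (-4, -1), (-4, -3), (-4, -5), (-4, -7) — each changes by (+0, -2).
step 5: col=-7, row=-21 + (-4, -9) → col=-11, row=-30
step 6: col=-11, row=-30 + (-4, -11) → col=-15, row=-41
step 7: col=-15, row=-41 + (-4, -13) → col=-19, row=-54

col=-19, row=-54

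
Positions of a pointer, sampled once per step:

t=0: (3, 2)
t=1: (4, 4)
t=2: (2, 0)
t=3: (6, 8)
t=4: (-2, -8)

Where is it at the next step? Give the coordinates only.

(14, 24)

The jumps are (+1, +2), (-2, -4), (+4, +8), (-8, -16) — a geometric progression with ratio -2.
step 5: (-2, -8) + (+16, +32) → (14, 24)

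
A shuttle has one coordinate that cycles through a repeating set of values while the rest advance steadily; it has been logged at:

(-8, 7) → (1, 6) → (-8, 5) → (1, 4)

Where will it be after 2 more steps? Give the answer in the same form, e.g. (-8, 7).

(1, 2)

The first coordinate repeats the cycle [-8, 1] with period 2; step 5 mod 2 = 1, giving 1.
The second coordinate changes by -1 each step, so at step 5 it is 7 + 5·(-1) = 2.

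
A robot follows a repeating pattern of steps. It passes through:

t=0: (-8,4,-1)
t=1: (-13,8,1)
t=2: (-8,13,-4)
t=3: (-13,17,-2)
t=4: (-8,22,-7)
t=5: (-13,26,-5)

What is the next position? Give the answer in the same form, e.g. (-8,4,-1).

Differencing gives (-5,+4,+2), (+5,+5,-5), (-5,+4,+2), (+5,+5,-5), (-5,+4,+2). This is the pattern (-5,+4,+2), (+5,+5,-5) repeated.
step 6: apply (+5,+5,-5) → (-8,31,-10)

(-8,31,-10)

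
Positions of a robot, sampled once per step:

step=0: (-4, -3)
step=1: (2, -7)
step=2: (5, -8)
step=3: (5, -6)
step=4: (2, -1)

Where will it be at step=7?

(-25, 32)

Taking differences between consecutive positions: (+6, -4), (+3, -1), (+0, +2), (-3, +5). These grow by (-3, +3) each step.
step 5: (2, -1) + (-6, +8) → (-4, 7)
step 6: (-4, 7) + (-9, +11) → (-13, 18)
step 7: (-13, 18) + (-12, +14) → (-25, 32)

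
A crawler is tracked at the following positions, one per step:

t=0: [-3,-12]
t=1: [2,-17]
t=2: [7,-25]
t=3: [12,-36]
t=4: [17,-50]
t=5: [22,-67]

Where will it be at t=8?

Taking differences between consecutive positions: [+5,-5], [+5,-8], [+5,-11], [+5,-14], [+5,-17]. These grow by [+0,-3] each step.
step 6: [22,-67] + [+5,-20] → [27,-87]
step 7: [27,-87] + [+5,-23] → [32,-110]
step 8: [32,-110] + [+5,-26] → [37,-136]

[37,-136]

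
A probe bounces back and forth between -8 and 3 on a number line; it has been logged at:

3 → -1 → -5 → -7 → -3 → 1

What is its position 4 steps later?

The value reflects between -8 and 3, moving 4 per step.
  step 6: 1 → 1
  step 7: 1 → -3
  step 8: -3 → -7
  step 9: -7 → -5

-5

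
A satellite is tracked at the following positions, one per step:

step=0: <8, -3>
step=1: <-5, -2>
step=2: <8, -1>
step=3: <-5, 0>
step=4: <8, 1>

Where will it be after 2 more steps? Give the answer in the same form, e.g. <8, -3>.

<8, 3>

First: cycles through 8, -5 every 2 steps. Step 6 lands at position 0 of the cycle → 8.
Second: linear, +1 per step → 3 at step 6.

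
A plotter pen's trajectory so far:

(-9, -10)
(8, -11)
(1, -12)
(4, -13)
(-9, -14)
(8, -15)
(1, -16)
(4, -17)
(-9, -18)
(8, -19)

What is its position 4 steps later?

(8, -23)

The first coordinate repeats the cycle [-9, 8, 1, 4] with period 4; step 13 mod 4 = 1, giving 8.
The second coordinate changes by -1 each step, so at step 13 it is -10 + 13·(-1) = -23.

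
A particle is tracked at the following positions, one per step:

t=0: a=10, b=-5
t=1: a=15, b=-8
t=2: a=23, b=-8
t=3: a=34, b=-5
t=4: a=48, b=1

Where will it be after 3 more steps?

First differences are (+5,-3), (+8,+0), (+11,+3), (+14,+6); their common second difference is (+3,+3) (constant acceleration).
step 5: a=48, b=1 + (+17,+9) → a=65, b=10
step 6: a=65, b=10 + (+20,+12) → a=85, b=22
step 7: a=85, b=22 + (+23,+15) → a=108, b=37

a=108, b=37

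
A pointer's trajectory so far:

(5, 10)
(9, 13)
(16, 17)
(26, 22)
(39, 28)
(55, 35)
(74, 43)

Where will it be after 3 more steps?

(149, 73)

Successive displacements: (+4, +3), (+7, +4), (+10, +5), (+13, +6), (+16, +7), (+19, +8) — each changes by (+3, +1).
step 7: (74, 43) + (+22, +9) → (96, 52)
step 8: (96, 52) + (+25, +10) → (121, 62)
step 9: (121, 62) + (+28, +11) → (149, 73)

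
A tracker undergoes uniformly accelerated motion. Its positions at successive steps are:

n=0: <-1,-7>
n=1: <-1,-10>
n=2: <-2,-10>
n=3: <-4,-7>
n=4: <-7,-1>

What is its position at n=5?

Taking differences between consecutive positions: <+0,-3>, <-1,+0>, <-2,+3>, <-3,+6>. These grow by <-1,+3> each step.
step 5: <-7,-1> + <-4,+9> → <-11,8>

<-11,8>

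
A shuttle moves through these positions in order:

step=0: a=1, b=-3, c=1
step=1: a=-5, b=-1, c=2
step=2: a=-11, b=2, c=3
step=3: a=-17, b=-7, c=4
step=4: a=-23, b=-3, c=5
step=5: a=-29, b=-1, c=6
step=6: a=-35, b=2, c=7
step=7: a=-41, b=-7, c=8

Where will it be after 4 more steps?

a=-65, b=-7, c=12

The a coordinate changes by -6 each step, so at step 11 it is 1 + 11·(-6) = -65.
The b coordinate repeats the cycle [-3, -1, 2, -7] with period 4; step 11 mod 4 = 3, giving -7.
The c coordinate changes by +1 each step, so at step 11 it is 1 + 11·(1) = 12.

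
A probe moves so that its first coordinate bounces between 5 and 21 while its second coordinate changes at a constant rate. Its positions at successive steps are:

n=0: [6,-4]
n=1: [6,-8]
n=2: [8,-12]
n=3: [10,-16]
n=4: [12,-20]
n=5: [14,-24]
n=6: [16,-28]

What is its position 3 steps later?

The first coordinate reflects between 5 and 21, moving 2 per step.
  step 7: 16 → 18
  step 8: 18 → 20
  step 9: 20 → 20
The second coordinate changes by -4 each step: at step 9 it is -40.

[20,-40]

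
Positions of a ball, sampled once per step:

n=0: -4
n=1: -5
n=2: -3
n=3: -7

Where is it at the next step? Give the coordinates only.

1

Step-to-step displacements: -1, +2, -4; each is -2× the previous.
step 4: -7 + 8 → 1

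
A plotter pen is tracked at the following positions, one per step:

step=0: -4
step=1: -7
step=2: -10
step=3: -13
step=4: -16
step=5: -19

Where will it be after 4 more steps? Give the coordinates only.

-31

The position changes by -3 every step.
step 6: -19 − 3 → -22
step 7: -22 − 3 → -25
step 8: -25 − 3 → -28
step 9: -28 − 3 → -31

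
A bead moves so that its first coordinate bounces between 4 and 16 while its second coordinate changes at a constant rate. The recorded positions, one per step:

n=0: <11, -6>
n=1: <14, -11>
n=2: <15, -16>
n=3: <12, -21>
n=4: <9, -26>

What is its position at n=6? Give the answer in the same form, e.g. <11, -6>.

The first coordinate reflects between 4 and 16, moving 3 per step.
  step 5: 9 → 6
  step 6: 6 → 5
The second coordinate changes by -5 each step: at step 6 it is -36.

<5, -36>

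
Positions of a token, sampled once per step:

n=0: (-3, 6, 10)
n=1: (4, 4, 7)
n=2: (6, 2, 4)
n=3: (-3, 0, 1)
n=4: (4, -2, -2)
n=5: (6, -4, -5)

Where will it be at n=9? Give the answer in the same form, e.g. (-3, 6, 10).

(-3, -12, -17)

First: cycles through -3, 4, 6 every 3 steps. Step 9 lands at position 0 of the cycle → -3.
Second: linear, -2 per step → -12 at step 9.
Third: linear, -3 per step → -17 at step 9.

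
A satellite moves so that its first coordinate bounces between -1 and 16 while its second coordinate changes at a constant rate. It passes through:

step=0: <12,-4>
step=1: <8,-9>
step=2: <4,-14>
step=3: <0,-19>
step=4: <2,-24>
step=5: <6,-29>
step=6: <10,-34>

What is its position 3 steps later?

<10,-49>

The first coordinate travels 4 per step and bounces off the walls at -1 and 16.
  step 7: 10 → 14
  step 8: 14 → 14
  step 9: 14 → 10
The second coordinate changes by -5 each step: at step 9 it is -49.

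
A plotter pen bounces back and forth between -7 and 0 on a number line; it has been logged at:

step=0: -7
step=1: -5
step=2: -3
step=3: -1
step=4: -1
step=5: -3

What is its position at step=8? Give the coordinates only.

The value reflects between -7 and 0, moving 2 per step.
  step 6: -3 → -5
  step 7: -5 → -7
  step 8: -7 → -5

-5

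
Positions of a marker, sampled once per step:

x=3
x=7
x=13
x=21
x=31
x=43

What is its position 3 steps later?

Successive displacements: +4, +6, +8, +10, +12 — each changes by +2.
step 6: 43 + 14 → x=57
step 7: 57 + 16 → x=73
step 8: 73 + 18 → x=91

x=91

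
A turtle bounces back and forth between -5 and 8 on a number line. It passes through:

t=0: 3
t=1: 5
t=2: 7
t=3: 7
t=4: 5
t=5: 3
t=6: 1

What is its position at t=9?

The value travels 2 per step and bounces off the walls at -5 and 8.
  step 7: 1 → -1
  step 8: -1 → -3
  step 9: -3 → -5

-5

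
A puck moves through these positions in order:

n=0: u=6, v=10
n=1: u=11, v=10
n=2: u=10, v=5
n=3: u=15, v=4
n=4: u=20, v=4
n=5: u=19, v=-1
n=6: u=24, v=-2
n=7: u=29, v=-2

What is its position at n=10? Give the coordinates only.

Step-to-step displacements: (+5, +0), (-1, -5), (+5, -1), (+5, +0), (-1, -5), (+5, -1), (+5, +0) — a repeating cycle of length 3.
step 8: apply (-1, -5) → u=28, v=-7
step 9: apply (+5, -1) → u=33, v=-8
step 10: apply (+5, +0) → u=38, v=-8

u=38, v=-8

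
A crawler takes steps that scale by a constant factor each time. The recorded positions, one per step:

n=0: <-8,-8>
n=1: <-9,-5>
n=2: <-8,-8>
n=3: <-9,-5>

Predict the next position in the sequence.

The jumps are <-1,+3>, <+1,-3>, <-1,+3> — a geometric progression with ratio -1.
step 4: <-9,-5> + <+1,-3> → <-8,-8>

<-8,-8>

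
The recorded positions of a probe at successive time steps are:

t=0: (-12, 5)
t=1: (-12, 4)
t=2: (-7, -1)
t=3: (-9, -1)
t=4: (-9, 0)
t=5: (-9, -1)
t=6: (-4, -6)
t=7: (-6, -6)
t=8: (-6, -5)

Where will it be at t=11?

Step-to-step displacements: (+0, -1), (+5, -5), (-2, +0), (+0, +1), (+0, -1), (+5, -5), (-2, +0), (+0, +1) — a repeating cycle of length 4.
step 9: apply (+0, -1) → (-6, -6)
step 10: apply (+5, -5) → (-1, -11)
step 11: apply (-2, +0) → (-3, -11)

(-3, -11)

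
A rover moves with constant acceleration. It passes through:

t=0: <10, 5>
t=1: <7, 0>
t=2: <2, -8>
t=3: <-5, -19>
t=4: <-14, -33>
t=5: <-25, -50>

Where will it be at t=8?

<-70, -119>

Taking differences between consecutive positions: <-3, -5>, <-5, -8>, <-7, -11>, <-9, -14>, <-11, -17>. These grow by <-2, -3> each step.
step 6: <-25, -50> + <-13, -20> → <-38, -70>
step 7: <-38, -70> + <-15, -23> → <-53, -93>
step 8: <-53, -93> + <-17, -26> → <-70, -119>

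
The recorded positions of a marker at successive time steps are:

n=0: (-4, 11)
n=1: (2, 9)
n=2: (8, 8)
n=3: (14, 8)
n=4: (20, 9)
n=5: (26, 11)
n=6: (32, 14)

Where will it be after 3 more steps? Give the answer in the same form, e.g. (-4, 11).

(50, 29)

Successive displacements: (+6, -2), (+6, -1), (+6, +0), (+6, +1), (+6, +2), (+6, +3) — each changes by (+0, +1).
step 7: (32, 14) + (+6, +4) → (38, 18)
step 8: (38, 18) + (+6, +5) → (44, 23)
step 9: (44, 23) + (+6, +6) → (50, 29)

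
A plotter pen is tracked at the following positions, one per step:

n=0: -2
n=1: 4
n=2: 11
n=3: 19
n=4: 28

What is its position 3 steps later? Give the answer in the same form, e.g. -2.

First differences are +6, +7, +8, +9; their common second difference is +1 (constant acceleration).
step 5: 28 + 10 → 38
step 6: 38 + 11 → 49
step 7: 49 + 12 → 61

61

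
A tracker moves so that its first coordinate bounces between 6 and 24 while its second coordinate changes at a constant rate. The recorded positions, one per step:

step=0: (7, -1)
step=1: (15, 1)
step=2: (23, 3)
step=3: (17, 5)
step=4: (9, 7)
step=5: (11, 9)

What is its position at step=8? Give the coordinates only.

The first coordinate travels 8 per step and bounces off the walls at 6 and 24.
  step 6: 11 → 19
  step 7: 19 → 21
  step 8: 21 → 13
The second coordinate changes by +2 each step: at step 8 it is 15.

(13, 15)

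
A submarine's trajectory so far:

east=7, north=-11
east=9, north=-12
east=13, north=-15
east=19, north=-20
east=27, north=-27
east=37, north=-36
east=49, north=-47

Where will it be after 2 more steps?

Successive displacements: (+2,-1), (+4,-3), (+6,-5), (+8,-7), (+10,-9), (+12,-11) — each changes by (+2,-2).
step 7: east=49, north=-47 + (+14,-13) → east=63, north=-60
step 8: east=63, north=-60 + (+16,-15) → east=79, north=-75

east=79, north=-75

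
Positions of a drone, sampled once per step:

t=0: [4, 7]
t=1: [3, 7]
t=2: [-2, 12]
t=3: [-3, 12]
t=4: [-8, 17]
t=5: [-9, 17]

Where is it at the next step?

[-14, 22]

Differencing gives [-1, +0], [-5, +5], [-1, +0], [-5, +5], [-1, +0]. This is the pattern [-1, +0], [-5, +5] repeated.
step 6: apply [-5, +5] → [-14, 22]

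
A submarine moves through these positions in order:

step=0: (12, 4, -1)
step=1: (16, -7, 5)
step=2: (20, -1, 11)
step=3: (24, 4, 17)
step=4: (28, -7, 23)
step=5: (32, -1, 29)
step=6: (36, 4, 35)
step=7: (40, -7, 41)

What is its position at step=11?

(56, -1, 65)

First: linear, +4 per step → 56 at step 11.
Second: cycles through 4, -7, -1 every 3 steps. Step 11 lands at position 2 of the cycle → -1.
Third: linear, +6 per step → 65 at step 11.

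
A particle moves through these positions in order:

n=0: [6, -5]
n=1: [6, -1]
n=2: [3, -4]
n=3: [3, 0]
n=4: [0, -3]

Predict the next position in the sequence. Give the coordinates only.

The moves between consecutive positions are [+0, +4], [-3, -3], [+0, +4], [-3, -3]; they repeat the 2-cycle [[+0, +4], [-3, -3]].
step 5: apply [+0, +4] → [0, 1]

[0, 1]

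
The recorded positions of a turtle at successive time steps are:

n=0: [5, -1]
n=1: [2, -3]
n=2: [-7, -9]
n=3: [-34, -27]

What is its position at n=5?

[-358, -243]

Consecutive displacements [-3, -2], [-9, -6], [-27, -18] scale by a factor of 3 each step.
step 4: [-34, -27] + [-81, -54] → [-115, -81]
step 5: [-115, -81] + [-243, -162] → [-358, -243]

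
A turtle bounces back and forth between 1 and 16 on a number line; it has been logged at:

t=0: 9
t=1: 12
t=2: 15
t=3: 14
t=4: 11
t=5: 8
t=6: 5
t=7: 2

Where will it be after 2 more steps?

6

The value reflects between 1 and 16, moving 3 per step.
  step 8: 2 → 3
  step 9: 3 → 6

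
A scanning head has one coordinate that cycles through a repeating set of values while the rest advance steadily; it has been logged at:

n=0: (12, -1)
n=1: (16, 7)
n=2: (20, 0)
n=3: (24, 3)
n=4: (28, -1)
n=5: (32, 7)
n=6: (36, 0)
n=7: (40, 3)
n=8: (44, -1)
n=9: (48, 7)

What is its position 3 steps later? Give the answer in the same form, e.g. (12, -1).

First: linear, +4 per step → 60 at step 12.
Second: cycles through -1, 7, 0, 3 every 4 steps. Step 12 lands at position 0 of the cycle → -1.

(60, -1)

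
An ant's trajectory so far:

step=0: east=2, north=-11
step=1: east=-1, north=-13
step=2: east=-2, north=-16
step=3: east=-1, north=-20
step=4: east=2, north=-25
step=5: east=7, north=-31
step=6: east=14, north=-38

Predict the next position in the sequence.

east=23, north=-46

Successive displacements: (-3, -2), (-1, -3), (+1, -4), (+3, -5), (+5, -6), (+7, -7) — each changes by (+2, -1).
step 7: east=14, north=-38 + (+9, -8) → east=23, north=-46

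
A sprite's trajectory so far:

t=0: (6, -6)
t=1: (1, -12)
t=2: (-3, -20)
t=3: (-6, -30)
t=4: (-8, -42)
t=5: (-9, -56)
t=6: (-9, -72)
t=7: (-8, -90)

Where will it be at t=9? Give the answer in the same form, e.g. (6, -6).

(-3, -132)

Taking differences between consecutive positions: (-5, -6), (-4, -8), (-3, -10), (-2, -12), (-1, -14), (+0, -16), (+1, -18). These grow by (+1, -2) each step.
step 8: (-8, -90) + (+2, -20) → (-6, -110)
step 9: (-6, -110) + (+3, -22) → (-3, -132)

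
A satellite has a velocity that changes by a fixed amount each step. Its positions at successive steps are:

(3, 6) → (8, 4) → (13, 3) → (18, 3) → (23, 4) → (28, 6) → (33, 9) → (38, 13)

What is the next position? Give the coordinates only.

First differences are (+5, -2), (+5, -1), (+5, +0), (+5, +1), (+5, +2), (+5, +3), (+5, +4); their common second difference is (+0, +1) (constant acceleration).
step 8: (38, 13) + (+5, +5) → (43, 18)

(43, 18)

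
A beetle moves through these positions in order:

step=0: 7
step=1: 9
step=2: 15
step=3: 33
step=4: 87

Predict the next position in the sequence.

249

The jumps are +2, +6, +18, +54 — a geometric progression with ratio 3.
step 5: 87 + 162 → 249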